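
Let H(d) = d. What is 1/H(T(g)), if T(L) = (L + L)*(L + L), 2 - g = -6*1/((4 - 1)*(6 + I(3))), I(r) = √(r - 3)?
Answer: 9/196 ≈ 0.045918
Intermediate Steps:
I(r) = √(-3 + r)
g = 7/3 (g = 2 - (-6)/((4 - 1)*(6 + √(-3 + 3))) = 2 - (-6)/(3*(6 + √0)) = 2 - (-6)/(3*(6 + 0)) = 2 - (-6)/(3*6) = 2 - (-6)/18 = 2 - 1*(-⅓) = 2 + ⅓ = 7/3 ≈ 2.3333)
T(L) = 4*L² (T(L) = (2*L)*(2*L) = 4*L²)
1/H(T(g)) = 1/(4*(7/3)²) = 1/(4*(49/9)) = 1/(196/9) = 9/196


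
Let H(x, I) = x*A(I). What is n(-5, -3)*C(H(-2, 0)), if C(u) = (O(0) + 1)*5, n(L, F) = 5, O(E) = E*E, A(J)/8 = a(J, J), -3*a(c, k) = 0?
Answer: 25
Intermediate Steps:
a(c, k) = 0 (a(c, k) = -⅓*0 = 0)
A(J) = 0 (A(J) = 8*0 = 0)
O(E) = E²
H(x, I) = 0 (H(x, I) = x*0 = 0)
C(u) = 5 (C(u) = (0² + 1)*5 = (0 + 1)*5 = 1*5 = 5)
n(-5, -3)*C(H(-2, 0)) = 5*5 = 25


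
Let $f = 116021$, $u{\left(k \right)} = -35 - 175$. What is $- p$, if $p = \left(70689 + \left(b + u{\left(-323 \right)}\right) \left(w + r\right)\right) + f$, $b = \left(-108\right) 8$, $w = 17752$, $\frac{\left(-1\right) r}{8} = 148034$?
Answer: $-1253029190$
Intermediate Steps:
$r = -1184272$ ($r = \left(-8\right) 148034 = -1184272$)
$b = -864$
$u{\left(k \right)} = -210$
$p = 1253029190$ ($p = \left(70689 + \left(-864 - 210\right) \left(17752 - 1184272\right)\right) + 116021 = \left(70689 - -1252842480\right) + 116021 = \left(70689 + 1252842480\right) + 116021 = 1252913169 + 116021 = 1253029190$)
$- p = \left(-1\right) 1253029190 = -1253029190$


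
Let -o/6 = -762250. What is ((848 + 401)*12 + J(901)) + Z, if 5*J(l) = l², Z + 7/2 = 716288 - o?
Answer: -36798673/10 ≈ -3.6799e+6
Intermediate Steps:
o = 4573500 (o = -6*(-762250) = 4573500)
Z = -7714431/2 (Z = -7/2 + (716288 - 1*4573500) = -7/2 + (716288 - 4573500) = -7/2 - 3857212 = -7714431/2 ≈ -3.8572e+6)
J(l) = l²/5
((848 + 401)*12 + J(901)) + Z = ((848 + 401)*12 + (⅕)*901²) - 7714431/2 = (1249*12 + (⅕)*811801) - 7714431/2 = (14988 + 811801/5) - 7714431/2 = 886741/5 - 7714431/2 = -36798673/10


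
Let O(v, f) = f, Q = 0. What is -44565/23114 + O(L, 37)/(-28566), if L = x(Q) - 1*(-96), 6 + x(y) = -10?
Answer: -318474752/165068631 ≈ -1.9293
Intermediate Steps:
x(y) = -16 (x(y) = -6 - 10 = -16)
L = 80 (L = -16 - 1*(-96) = -16 + 96 = 80)
-44565/23114 + O(L, 37)/(-28566) = -44565/23114 + 37/(-28566) = -44565*1/23114 + 37*(-1/28566) = -44565/23114 - 37/28566 = -318474752/165068631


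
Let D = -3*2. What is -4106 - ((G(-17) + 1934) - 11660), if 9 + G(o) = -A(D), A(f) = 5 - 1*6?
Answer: 5628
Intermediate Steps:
D = -6
A(f) = -1 (A(f) = 5 - 6 = -1)
G(o) = -8 (G(o) = -9 - 1*(-1) = -9 + 1 = -8)
-4106 - ((G(-17) + 1934) - 11660) = -4106 - ((-8 + 1934) - 11660) = -4106 - (1926 - 11660) = -4106 - 1*(-9734) = -4106 + 9734 = 5628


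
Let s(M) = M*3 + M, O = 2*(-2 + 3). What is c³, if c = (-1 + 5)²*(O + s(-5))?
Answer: -23887872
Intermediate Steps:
O = 2 (O = 2*1 = 2)
s(M) = 4*M (s(M) = 3*M + M = 4*M)
c = -288 (c = (-1 + 5)²*(2 + 4*(-5)) = 4²*(2 - 20) = 16*(-18) = -288)
c³ = (-288)³ = -23887872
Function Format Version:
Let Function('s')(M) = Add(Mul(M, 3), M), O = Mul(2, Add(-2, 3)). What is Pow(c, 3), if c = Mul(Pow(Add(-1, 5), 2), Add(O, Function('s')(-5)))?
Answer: -23887872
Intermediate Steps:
O = 2 (O = Mul(2, 1) = 2)
Function('s')(M) = Mul(4, M) (Function('s')(M) = Add(Mul(3, M), M) = Mul(4, M))
c = -288 (c = Mul(Pow(Add(-1, 5), 2), Add(2, Mul(4, -5))) = Mul(Pow(4, 2), Add(2, -20)) = Mul(16, -18) = -288)
Pow(c, 3) = Pow(-288, 3) = -23887872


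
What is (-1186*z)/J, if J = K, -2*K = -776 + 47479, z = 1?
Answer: 2372/46703 ≈ 0.050789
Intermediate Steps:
K = -46703/2 (K = -(-776 + 47479)/2 = -½*46703 = -46703/2 ≈ -23352.)
J = -46703/2 ≈ -23352.
(-1186*z)/J = (-1186*1)/(-46703/2) = -1186*(-2/46703) = 2372/46703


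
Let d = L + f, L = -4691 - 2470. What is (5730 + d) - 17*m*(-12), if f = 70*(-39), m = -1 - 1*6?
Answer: -5589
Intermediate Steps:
m = -7 (m = -1 - 6 = -7)
f = -2730
L = -7161
d = -9891 (d = -7161 - 2730 = -9891)
(5730 + d) - 17*m*(-12) = (5730 - 9891) - 17*(-7)*(-12) = -4161 + 119*(-12) = -4161 - 1428 = -5589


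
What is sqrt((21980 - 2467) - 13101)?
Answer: 2*sqrt(1603) ≈ 80.075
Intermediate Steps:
sqrt((21980 - 2467) - 13101) = sqrt(19513 - 13101) = sqrt(6412) = 2*sqrt(1603)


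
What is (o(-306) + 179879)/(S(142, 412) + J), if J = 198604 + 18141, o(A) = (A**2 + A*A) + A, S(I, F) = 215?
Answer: 73369/43392 ≈ 1.6908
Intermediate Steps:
o(A) = A + 2*A**2 (o(A) = (A**2 + A**2) + A = 2*A**2 + A = A + 2*A**2)
J = 216745
(o(-306) + 179879)/(S(142, 412) + J) = (-306*(1 + 2*(-306)) + 179879)/(215 + 216745) = (-306*(1 - 612) + 179879)/216960 = (-306*(-611) + 179879)*(1/216960) = (186966 + 179879)*(1/216960) = 366845*(1/216960) = 73369/43392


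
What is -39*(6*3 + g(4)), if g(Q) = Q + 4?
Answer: -1014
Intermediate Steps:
g(Q) = 4 + Q
-39*(6*3 + g(4)) = -39*(6*3 + (4 + 4)) = -39*(18 + 8) = -39*26 = -1014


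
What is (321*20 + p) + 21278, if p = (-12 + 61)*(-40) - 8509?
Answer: 17229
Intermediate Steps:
p = -10469 (p = 49*(-40) - 8509 = -1960 - 8509 = -10469)
(321*20 + p) + 21278 = (321*20 - 10469) + 21278 = (6420 - 10469) + 21278 = -4049 + 21278 = 17229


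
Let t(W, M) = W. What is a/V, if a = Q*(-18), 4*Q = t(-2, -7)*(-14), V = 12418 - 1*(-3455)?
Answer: -42/5291 ≈ -0.0079380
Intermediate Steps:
V = 15873 (V = 12418 + 3455 = 15873)
Q = 7 (Q = (-2*(-14))/4 = (¼)*28 = 7)
a = -126 (a = 7*(-18) = -126)
a/V = -126/15873 = -126*1/15873 = -42/5291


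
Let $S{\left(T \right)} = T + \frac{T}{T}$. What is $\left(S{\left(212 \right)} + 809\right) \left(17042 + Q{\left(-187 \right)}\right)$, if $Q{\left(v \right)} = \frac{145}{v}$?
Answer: $\frac{3256816598}{187} \approx 1.7416 \cdot 10^{7}$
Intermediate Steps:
$S{\left(T \right)} = 1 + T$ ($S{\left(T \right)} = T + 1 = 1 + T$)
$\left(S{\left(212 \right)} + 809\right) \left(17042 + Q{\left(-187 \right)}\right) = \left(\left(1 + 212\right) + 809\right) \left(17042 + \frac{145}{-187}\right) = \left(213 + 809\right) \left(17042 + 145 \left(- \frac{1}{187}\right)\right) = 1022 \left(17042 - \frac{145}{187}\right) = 1022 \cdot \frac{3186709}{187} = \frac{3256816598}{187}$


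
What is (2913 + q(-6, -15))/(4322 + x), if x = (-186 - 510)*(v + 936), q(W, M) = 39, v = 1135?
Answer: -1476/718547 ≈ -0.0020541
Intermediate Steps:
x = -1441416 (x = (-186 - 510)*(1135 + 936) = -696*2071 = -1441416)
(2913 + q(-6, -15))/(4322 + x) = (2913 + 39)/(4322 - 1441416) = 2952/(-1437094) = 2952*(-1/1437094) = -1476/718547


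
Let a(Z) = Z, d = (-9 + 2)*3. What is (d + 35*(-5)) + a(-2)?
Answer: -198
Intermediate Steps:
d = -21 (d = -7*3 = -21)
(d + 35*(-5)) + a(-2) = (-21 + 35*(-5)) - 2 = (-21 - 175) - 2 = -196 - 2 = -198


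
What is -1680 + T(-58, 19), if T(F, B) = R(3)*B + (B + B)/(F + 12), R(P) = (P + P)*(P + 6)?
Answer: -15061/23 ≈ -654.83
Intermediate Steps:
R(P) = 2*P*(6 + P) (R(P) = (2*P)*(6 + P) = 2*P*(6 + P))
T(F, B) = 54*B + 2*B/(12 + F) (T(F, B) = (2*3*(6 + 3))*B + (B + B)/(F + 12) = (2*3*9)*B + (2*B)/(12 + F) = 54*B + 2*B/(12 + F))
-1680 + T(-58, 19) = -1680 + 2*19*(325 + 27*(-58))/(12 - 58) = -1680 + 2*19*(325 - 1566)/(-46) = -1680 + 2*19*(-1/46)*(-1241) = -1680 + 23579/23 = -15061/23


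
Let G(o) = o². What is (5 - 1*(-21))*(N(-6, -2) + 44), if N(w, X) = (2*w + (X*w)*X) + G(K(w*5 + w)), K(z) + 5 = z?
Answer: 43914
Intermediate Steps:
K(z) = -5 + z
N(w, X) = (-5 + 6*w)² + 2*w + w*X² (N(w, X) = (2*w + (X*w)*X) + (-5 + (w*5 + w))² = (2*w + w*X²) + (-5 + (5*w + w))² = (2*w + w*X²) + (-5 + 6*w)² = (-5 + 6*w)² + 2*w + w*X²)
(5 - 1*(-21))*(N(-6, -2) + 44) = (5 - 1*(-21))*(((-5 + 6*(-6))² + 2*(-6) - 6*(-2)²) + 44) = (5 + 21)*(((-5 - 36)² - 12 - 6*4) + 44) = 26*(((-41)² - 12 - 24) + 44) = 26*((1681 - 12 - 24) + 44) = 26*(1645 + 44) = 26*1689 = 43914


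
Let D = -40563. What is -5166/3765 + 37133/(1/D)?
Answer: -1890313479867/1255 ≈ -1.5062e+9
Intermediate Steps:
-5166/3765 + 37133/(1/D) = -5166/3765 + 37133/(1/(-40563)) = -5166*1/3765 + 37133/(-1/40563) = -1722/1255 + 37133*(-40563) = -1722/1255 - 1506225879 = -1890313479867/1255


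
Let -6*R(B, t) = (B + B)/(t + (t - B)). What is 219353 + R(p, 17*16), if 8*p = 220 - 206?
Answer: 1427329964/6507 ≈ 2.1935e+5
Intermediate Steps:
p = 7/4 (p = (220 - 206)/8 = (⅛)*14 = 7/4 ≈ 1.7500)
R(B, t) = -B/(3*(-B + 2*t)) (R(B, t) = -(B + B)/(6*(t + (t - B))) = -2*B/(6*(-B + 2*t)) = -B/(3*(-B + 2*t)))
219353 + R(p, 17*16) = 219353 + (⅓)*(7/4)/(7/4 - 34*16) = 219353 + (⅓)*(7/4)/(7/4 - 2*272) = 219353 + (⅓)*(7/4)/(7/4 - 544) = 219353 + (⅓)*(7/4)/(-2169/4) = 219353 + (⅓)*(7/4)*(-4/2169) = 219353 - 7/6507 = 1427329964/6507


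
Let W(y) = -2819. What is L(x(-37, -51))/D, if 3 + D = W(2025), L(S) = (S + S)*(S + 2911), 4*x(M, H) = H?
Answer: 34779/1328 ≈ 26.189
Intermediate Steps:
x(M, H) = H/4
L(S) = 2*S*(2911 + S) (L(S) = (2*S)*(2911 + S) = 2*S*(2911 + S))
D = -2822 (D = -3 - 2819 = -2822)
L(x(-37, -51))/D = (2*((¼)*(-51))*(2911 + (¼)*(-51)))/(-2822) = (2*(-51/4)*(2911 - 51/4))*(-1/2822) = (2*(-51/4)*(11593/4))*(-1/2822) = -591243/8*(-1/2822) = 34779/1328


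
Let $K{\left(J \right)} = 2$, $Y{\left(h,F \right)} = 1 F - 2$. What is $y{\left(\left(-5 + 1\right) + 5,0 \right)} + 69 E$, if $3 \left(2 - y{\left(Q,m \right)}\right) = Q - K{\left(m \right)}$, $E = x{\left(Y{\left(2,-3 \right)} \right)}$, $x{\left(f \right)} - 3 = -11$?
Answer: $- \frac{1649}{3} \approx -549.67$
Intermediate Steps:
$Y{\left(h,F \right)} = -2 + F$ ($Y{\left(h,F \right)} = F - 2 = -2 + F$)
$x{\left(f \right)} = -8$ ($x{\left(f \right)} = 3 - 11 = -8$)
$E = -8$
$y{\left(Q,m \right)} = \frac{8}{3} - \frac{Q}{3}$ ($y{\left(Q,m \right)} = 2 - \frac{Q - 2}{3} = 2 - \frac{-2 + Q}{3} = 2 - \left(- \frac{2}{3} + \frac{Q}{3}\right) = \frac{8}{3} - \frac{Q}{3}$)
$y{\left(\left(-5 + 1\right) + 5,0 \right)} + 69 E = \left(\frac{8}{3} - \frac{\left(-5 + 1\right) + 5}{3}\right) + 69 \left(-8\right) = \left(\frac{8}{3} - \frac{-4 + 5}{3}\right) - 552 = \left(\frac{8}{3} - \frac{1}{3}\right) - 552 = \frac{7}{3} - 552 = - \frac{1649}{3}$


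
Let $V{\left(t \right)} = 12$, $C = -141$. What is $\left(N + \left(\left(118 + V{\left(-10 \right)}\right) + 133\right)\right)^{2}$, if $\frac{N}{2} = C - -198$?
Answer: $142129$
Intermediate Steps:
$N = 114$ ($N = 2 \left(-141 - -198\right) = 2 \left(-141 + 198\right) = 2 \cdot 57 = 114$)
$\left(N + \left(\left(118 + V{\left(-10 \right)}\right) + 133\right)\right)^{2} = \left(114 + \left(\left(118 + 12\right) + 133\right)\right)^{2} = \left(114 + \left(130 + 133\right)\right)^{2} = \left(114 + 263\right)^{2} = 377^{2} = 142129$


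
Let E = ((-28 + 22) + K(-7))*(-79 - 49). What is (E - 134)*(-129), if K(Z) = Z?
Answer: -197370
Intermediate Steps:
E = 1664 (E = ((-28 + 22) - 7)*(-79 - 49) = (-6 - 7)*(-128) = -13*(-128) = 1664)
(E - 134)*(-129) = (1664 - 134)*(-129) = 1530*(-129) = -197370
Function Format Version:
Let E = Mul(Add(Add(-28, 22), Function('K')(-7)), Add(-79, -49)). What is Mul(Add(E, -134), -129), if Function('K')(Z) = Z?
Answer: -197370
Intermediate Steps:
E = 1664 (E = Mul(Add(Add(-28, 22), -7), Add(-79, -49)) = Mul(Add(-6, -7), -128) = Mul(-13, -128) = 1664)
Mul(Add(E, -134), -129) = Mul(Add(1664, -134), -129) = Mul(1530, -129) = -197370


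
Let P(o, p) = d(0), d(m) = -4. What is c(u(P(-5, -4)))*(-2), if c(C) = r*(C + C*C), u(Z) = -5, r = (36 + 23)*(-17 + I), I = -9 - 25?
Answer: 120360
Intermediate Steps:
P(o, p) = -4
I = -34
r = -3009 (r = (36 + 23)*(-17 - 34) = 59*(-51) = -3009)
c(C) = -3009*C - 3009*C**2 (c(C) = -3009*(C + C*C) = -3009*(C + C**2) = -3009*C - 3009*C**2)
c(u(P(-5, -4)))*(-2) = -3009*(-5)*(1 - 5)*(-2) = -3009*(-5)*(-4)*(-2) = -60180*(-2) = 120360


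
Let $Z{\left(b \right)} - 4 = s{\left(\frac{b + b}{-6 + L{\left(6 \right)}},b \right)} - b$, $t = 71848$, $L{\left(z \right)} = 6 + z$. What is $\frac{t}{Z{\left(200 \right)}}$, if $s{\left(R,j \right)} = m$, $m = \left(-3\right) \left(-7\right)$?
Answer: $- \frac{10264}{25} \approx -410.56$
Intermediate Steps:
$m = 21$
$s{\left(R,j \right)} = 21$
$Z{\left(b \right)} = 25 - b$ ($Z{\left(b \right)} = 4 - \left(-21 + b\right) = 25 - b$)
$\frac{t}{Z{\left(200 \right)}} = \frac{71848}{25 - 200} = \frac{71848}{-175} = 71848 \left(- \frac{1}{175}\right) = - \frac{10264}{25}$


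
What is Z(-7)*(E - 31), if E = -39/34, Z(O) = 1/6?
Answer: -1093/204 ≈ -5.3578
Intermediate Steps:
Z(O) = 1/6
E = -39/34 (E = -39*1/34 = -39/34 ≈ -1.1471)
Z(-7)*(E - 31) = (-39/34 - 31)/6 = (1/6)*(-1093/34) = -1093/204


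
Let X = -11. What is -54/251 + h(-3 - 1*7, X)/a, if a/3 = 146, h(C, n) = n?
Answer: -26413/109938 ≈ -0.24025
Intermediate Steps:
a = 438 (a = 3*146 = 438)
-54/251 + h(-3 - 1*7, X)/a = -54/251 - 11/438 = -26413/109938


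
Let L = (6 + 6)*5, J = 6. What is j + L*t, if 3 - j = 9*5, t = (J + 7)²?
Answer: 10098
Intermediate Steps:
t = 169 (t = (6 + 7)² = 13² = 169)
j = -42 (j = 3 - 9*5 = 3 - 1*45 = 3 - 45 = -42)
L = 60 (L = 12*5 = 60)
j + L*t = -42 + 60*169 = -42 + 10140 = 10098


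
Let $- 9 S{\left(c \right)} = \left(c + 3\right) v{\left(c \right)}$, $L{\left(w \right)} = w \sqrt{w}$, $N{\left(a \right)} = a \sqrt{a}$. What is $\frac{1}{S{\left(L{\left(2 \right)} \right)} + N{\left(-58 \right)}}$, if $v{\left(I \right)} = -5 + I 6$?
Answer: $- \frac{9}{33 + 26 \sqrt{2} + 522 i \sqrt{58}} \approx -3.972 \cdot 10^{-5} + 0.0022632 i$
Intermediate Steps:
$N{\left(a \right)} = a^{\frac{3}{2}}$
$L{\left(w \right)} = w^{\frac{3}{2}}$
$v{\left(I \right)} = -5 + 6 I$
$S{\left(c \right)} = - \frac{\left(-5 + 6 c\right) \left(3 + c\right)}{9}$ ($S{\left(c \right)} = - \frac{\left(c + 3\right) \left(-5 + 6 c\right)}{9} = - \frac{\left(3 + c\right) \left(-5 + 6 c\right)}{9} = - \frac{\left(-5 + 6 c\right) \left(3 + c\right)}{9}$)
$\frac{1}{S{\left(L{\left(2 \right)} \right)} + N{\left(-58 \right)}} = \frac{1}{- \frac{\left(-5 + 6 \cdot 2^{\frac{3}{2}}\right) \left(3 + 2^{\frac{3}{2}}\right)}{9} + \left(-58\right)^{\frac{3}{2}}} = \frac{1}{- \frac{\left(-5 + 6 \cdot 2 \sqrt{2}\right) \left(3 + 2 \sqrt{2}\right)}{9} - 58 i \sqrt{58}} = \frac{1}{- \frac{\left(-5 + 12 \sqrt{2}\right) \left(3 + 2 \sqrt{2}\right)}{9} - 58 i \sqrt{58}} = \frac{1}{- 58 i \sqrt{58} - \frac{\left(-5 + 12 \sqrt{2}\right) \left(3 + 2 \sqrt{2}\right)}{9}}$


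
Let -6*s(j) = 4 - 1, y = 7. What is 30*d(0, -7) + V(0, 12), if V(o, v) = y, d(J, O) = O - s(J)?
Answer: -188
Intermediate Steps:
s(j) = -½ (s(j) = -(4 - 1)/6 = -⅙*3 = -½)
d(J, O) = ½ + O (d(J, O) = O - 1*(-½) = O + ½ = ½ + O)
V(o, v) = 7
30*d(0, -7) + V(0, 12) = 30*(½ - 7) + 7 = 30*(-13/2) + 7 = -195 + 7 = -188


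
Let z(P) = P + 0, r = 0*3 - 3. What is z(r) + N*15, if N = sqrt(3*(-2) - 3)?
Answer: -3 + 45*I ≈ -3.0 + 45.0*I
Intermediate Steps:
r = -3 (r = 0 - 3 = -3)
z(P) = P
N = 3*I (N = sqrt(-6 - 3) = sqrt(-9) = 3*I ≈ 3.0*I)
z(r) + N*15 = -3 + (3*I)*15 = -3 + 45*I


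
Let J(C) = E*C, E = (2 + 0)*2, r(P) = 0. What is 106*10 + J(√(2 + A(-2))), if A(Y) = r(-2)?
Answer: 1060 + 4*√2 ≈ 1065.7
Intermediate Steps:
A(Y) = 0
E = 4 (E = 2*2 = 4)
J(C) = 4*C
106*10 + J(√(2 + A(-2))) = 106*10 + 4*√(2 + 0) = 1060 + 4*√2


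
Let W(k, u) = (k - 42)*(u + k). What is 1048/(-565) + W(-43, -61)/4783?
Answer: -17984/2702395 ≈ -0.0066548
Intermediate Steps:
W(k, u) = (-42 + k)*(k + u)
1048/(-565) + W(-43, -61)/4783 = 1048/(-565) + ((-43)**2 - 42*(-43) - 42*(-61) - 43*(-61))/4783 = 1048*(-1/565) + (1849 + 1806 + 2562 + 2623)*(1/4783) = -1048/565 + 8840*(1/4783) = -1048/565 + 8840/4783 = -17984/2702395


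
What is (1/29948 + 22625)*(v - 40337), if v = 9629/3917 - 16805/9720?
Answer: -208114331111657822137/228043478304 ≈ -9.1261e+8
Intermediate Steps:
v = 5553739/7614648 (v = 9629*(1/3917) - 16805*1/9720 = 9629/3917 - 3361/1944 = 5553739/7614648 ≈ 0.72935)
(1/29948 + 22625)*(v - 40337) = (1/29948 + 22625)*(5553739/7614648 - 40337) = (1/29948 + 22625)*(-307146502637/7614648) = (677573501/29948)*(-307146502637/7614648) = -208114331111657822137/228043478304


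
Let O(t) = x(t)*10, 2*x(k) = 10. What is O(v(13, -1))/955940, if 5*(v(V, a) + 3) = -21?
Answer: 5/95594 ≈ 5.2305e-5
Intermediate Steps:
x(k) = 5 (x(k) = (½)*10 = 5)
v(V, a) = -36/5 (v(V, a) = -3 + (⅕)*(-21) = -3 - 21/5 = -36/5)
O(t) = 50 (O(t) = 5*10 = 50)
O(v(13, -1))/955940 = 50/955940 = 50*(1/955940) = 5/95594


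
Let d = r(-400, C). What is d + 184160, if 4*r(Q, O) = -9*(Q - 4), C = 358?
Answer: 185069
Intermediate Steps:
r(Q, O) = 9 - 9*Q/4 (r(Q, O) = (-9*(Q - 4))/4 = (-9*(-4 + Q))/4 = (36 - 9*Q)/4 = 9 - 9*Q/4)
d = 909 (d = 9 - 9/4*(-400) = 9 + 900 = 909)
d + 184160 = 909 + 184160 = 185069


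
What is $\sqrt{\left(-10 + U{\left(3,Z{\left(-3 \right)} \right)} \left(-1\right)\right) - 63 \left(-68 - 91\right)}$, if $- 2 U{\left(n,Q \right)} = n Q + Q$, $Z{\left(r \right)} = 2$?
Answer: $\sqrt{10011} \approx 100.05$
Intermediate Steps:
$U{\left(n,Q \right)} = - \frac{Q}{2} - \frac{Q n}{2}$ ($U{\left(n,Q \right)} = - \frac{n Q + Q}{2} = - \frac{Q n + Q}{2} = - \frac{Q + Q n}{2} = - \frac{Q}{2} - \frac{Q n}{2}$)
$\sqrt{\left(-10 + U{\left(3,Z{\left(-3 \right)} \right)} \left(-1\right)\right) - 63 \left(-68 - 91\right)} = \sqrt{\left(-10 + \left(- \frac{1}{2}\right) 2 \left(1 + 3\right) \left(-1\right)\right) - 63 \left(-68 - 91\right)} = \sqrt{\left(-10 + \left(- \frac{1}{2}\right) 2 \cdot 4 \left(-1\right)\right) - -10017} = \sqrt{\left(-10 - -4\right) + 10017} = \sqrt{\left(-10 + 4\right) + 10017} = \sqrt{-6 + 10017} = \sqrt{10011}$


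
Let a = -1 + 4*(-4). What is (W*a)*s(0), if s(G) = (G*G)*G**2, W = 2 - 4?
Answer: 0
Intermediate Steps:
W = -2
a = -17 (a = -1 - 16 = -17)
s(G) = G**4 (s(G) = G**2*G**2 = G**4)
(W*a)*s(0) = -2*(-17)*0**4 = 34*0 = 0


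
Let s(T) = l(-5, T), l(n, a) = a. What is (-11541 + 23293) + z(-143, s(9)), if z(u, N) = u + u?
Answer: 11466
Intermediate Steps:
s(T) = T
z(u, N) = 2*u
(-11541 + 23293) + z(-143, s(9)) = (-11541 + 23293) + 2*(-143) = 11752 - 286 = 11466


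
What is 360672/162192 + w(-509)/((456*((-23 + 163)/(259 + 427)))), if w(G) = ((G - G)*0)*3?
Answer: 7514/3379 ≈ 2.2237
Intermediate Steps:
w(G) = 0 (w(G) = (0*0)*3 = 0*3 = 0)
360672/162192 + w(-509)/((456*((-23 + 163)/(259 + 427)))) = 360672/162192 + 0/((456*((-23 + 163)/(259 + 427)))) = 360672*(1/162192) + 0/((456*(140/686))) = 7514/3379 + 0/((456*(140*(1/686)))) = 7514/3379 + 0/((456*(10/49))) = 7514/3379 + 0/(4560/49) = 7514/3379 + 0*(49/4560) = 7514/3379 + 0 = 7514/3379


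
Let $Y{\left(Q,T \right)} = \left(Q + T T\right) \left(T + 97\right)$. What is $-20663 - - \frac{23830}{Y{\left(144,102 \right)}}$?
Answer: $- \frac{21686343823}{1049526} \approx -20663.0$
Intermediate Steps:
$Y{\left(Q,T \right)} = \left(97 + T\right) \left(Q + T^{2}\right)$ ($Y{\left(Q,T \right)} = \left(Q + T^{2}\right) \left(97 + T\right) = \left(97 + T\right) \left(Q + T^{2}\right)$)
$-20663 - - \frac{23830}{Y{\left(144,102 \right)}} = -20663 - - \frac{23830}{102^{3} + 97 \cdot 144 + 97 \cdot 102^{2} + 144 \cdot 102} = -20663 - - \frac{23830}{1061208 + 13968 + 97 \cdot 10404 + 14688} = -20663 - - \frac{23830}{1061208 + 13968 + 1009188 + 14688} = -20663 - - \frac{23830}{2099052} = -20663 - \left(-23830\right) \frac{1}{2099052} = -20663 - - \frac{11915}{1049526} = -20663 + \frac{11915}{1049526} = - \frac{21686343823}{1049526}$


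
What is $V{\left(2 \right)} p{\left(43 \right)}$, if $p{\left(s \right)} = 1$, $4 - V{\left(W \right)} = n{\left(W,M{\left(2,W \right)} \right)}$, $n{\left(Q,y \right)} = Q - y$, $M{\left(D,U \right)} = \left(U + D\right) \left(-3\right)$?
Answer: $-10$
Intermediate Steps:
$M{\left(D,U \right)} = - 3 D - 3 U$ ($M{\left(D,U \right)} = \left(D + U\right) \left(-3\right) = - 3 D - 3 U$)
$V{\left(W \right)} = -2 - 4 W$ ($V{\left(W \right)} = 4 - \left(W - \left(\left(-3\right) 2 - 3 W\right)\right) = 4 - \left(W - \left(-6 - 3 W\right)\right) = 4 - \left(W + \left(6 + 3 W\right)\right) = 4 - \left(6 + 4 W\right) = -2 - 4 W$)
$V{\left(2 \right)} p{\left(43 \right)} = \left(-2 - 8\right) 1 = \left(-10\right) 1 = -10$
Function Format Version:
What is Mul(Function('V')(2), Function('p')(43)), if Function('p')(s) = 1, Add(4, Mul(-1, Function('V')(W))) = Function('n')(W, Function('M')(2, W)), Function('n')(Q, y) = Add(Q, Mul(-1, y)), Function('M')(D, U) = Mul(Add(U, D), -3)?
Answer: -10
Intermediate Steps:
Function('M')(D, U) = Add(Mul(-3, D), Mul(-3, U)) (Function('M')(D, U) = Mul(Add(D, U), -3) = Add(Mul(-3, D), Mul(-3, U)))
Function('V')(W) = Add(-2, Mul(-4, W)) (Function('V')(W) = Add(4, Mul(-1, Add(W, Mul(-1, Add(Mul(-3, 2), Mul(-3, W)))))) = Add(4, Mul(-1, Add(W, Mul(-1, Add(-6, Mul(-3, W)))))) = Add(4, Mul(-1, Add(W, Add(6, Mul(3, W))))) = Add(4, Mul(-1, Add(6, Mul(4, W)))) = Add(4, Add(-6, Mul(-4, W))) = Add(-2, Mul(-4, W)))
Mul(Function('V')(2), Function('p')(43)) = Mul(Add(-2, Mul(-4, 2)), 1) = Mul(Add(-2, -8), 1) = Mul(-10, 1) = -10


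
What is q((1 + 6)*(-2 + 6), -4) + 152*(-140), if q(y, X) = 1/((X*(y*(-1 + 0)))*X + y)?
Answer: -8937601/420 ≈ -21280.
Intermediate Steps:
q(y, X) = 1/(y - y*X**2) (q(y, X) = 1/((X*(y*(-1)))*X + y) = 1/((X*(-y))*X + y) = 1/((-X*y)*X + y) = 1/(-y*X**2 + y) = 1/(y - y*X**2))
q((1 + 6)*(-2 + 6), -4) + 152*(-140) = -1/(((1 + 6)*(-2 + 6))*(-1 + (-4)**2)) + 152*(-140) = -1/((7*4)*(-1 + 16)) - 21280 = -1/(28*15) - 21280 = -1*1/28*1/15 - 21280 = -1/420 - 21280 = -8937601/420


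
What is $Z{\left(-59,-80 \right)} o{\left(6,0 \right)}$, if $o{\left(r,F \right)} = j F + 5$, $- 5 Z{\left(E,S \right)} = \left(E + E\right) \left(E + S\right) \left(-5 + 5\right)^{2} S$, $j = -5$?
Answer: $0$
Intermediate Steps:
$Z{\left(E,S \right)} = 0$ ($Z{\left(E,S \right)} = - \frac{\left(E + E\right) \left(E + S\right) \left(-5 + 5\right)^{2} S}{5} = - \frac{2 E \left(E + S\right) 0^{2} S}{5} = - \frac{2 E \left(E + S\right) 0 S}{5} = - \frac{0 S}{5} = \left(- \frac{1}{5}\right) 0 = 0$)
$o{\left(r,F \right)} = 5 - 5 F$ ($o{\left(r,F \right)} = - 5 F + 5 = 5 - 5 F$)
$Z{\left(-59,-80 \right)} o{\left(6,0 \right)} = 0 \left(5 - 0\right) = 0 \left(5 + 0\right) = 0 \cdot 5 = 0$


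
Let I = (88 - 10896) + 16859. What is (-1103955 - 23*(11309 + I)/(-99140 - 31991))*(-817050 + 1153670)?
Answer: -6961413349424500/18733 ≈ -3.7161e+11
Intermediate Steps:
I = 6051 (I = -10808 + 16859 = 6051)
(-1103955 - 23*(11309 + I)/(-99140 - 31991))*(-817050 + 1153670) = (-1103955 - 23*(11309 + 6051)/(-99140 - 31991))*(-817050 + 1153670) = (-1103955 - 399280/(-131131))*336620 = (-1103955 - 399280*(-1)/131131)*336620 = (-1103955 - 23*(-2480/18733))*336620 = (-1103955 + 57040/18733)*336620 = -20680331975/18733*336620 = -6961413349424500/18733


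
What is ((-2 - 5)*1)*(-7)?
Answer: 49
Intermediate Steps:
((-2 - 5)*1)*(-7) = -7*1*(-7) = -7*(-7) = 49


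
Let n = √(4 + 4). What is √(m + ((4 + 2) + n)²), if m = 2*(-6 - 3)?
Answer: √(26 + 24*√2) ≈ 7.7422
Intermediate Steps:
n = 2*√2 (n = √8 = 2*√2 ≈ 2.8284)
m = -18 (m = 2*(-9) = -18)
√(m + ((4 + 2) + n)²) = √(-18 + ((4 + 2) + 2*√2)²) = √(-18 + (6 + 2*√2)²)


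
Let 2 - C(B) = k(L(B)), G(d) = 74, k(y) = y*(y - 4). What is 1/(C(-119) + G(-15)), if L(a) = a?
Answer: -1/14561 ≈ -6.8677e-5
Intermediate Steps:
k(y) = y*(-4 + y)
C(B) = 2 - B*(-4 + B)
1/(C(-119) + G(-15)) = 1/((2 - 1*(-119)*(-4 - 119)) + 74) = 1/((2 - 1*(-119)*(-123)) + 74) = 1/((2 - 14637) + 74) = 1/(-14635 + 74) = 1/(-14561) = -1/14561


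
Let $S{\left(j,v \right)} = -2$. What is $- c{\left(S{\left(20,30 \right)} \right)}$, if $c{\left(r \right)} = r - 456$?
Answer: $458$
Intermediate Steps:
$c{\left(r \right)} = -456 + r$
$- c{\left(S{\left(20,30 \right)} \right)} = - (-456 - 2) = \left(-1\right) \left(-458\right) = 458$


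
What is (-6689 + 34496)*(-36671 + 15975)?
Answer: -575493672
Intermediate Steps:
(-6689 + 34496)*(-36671 + 15975) = 27807*(-20696) = -575493672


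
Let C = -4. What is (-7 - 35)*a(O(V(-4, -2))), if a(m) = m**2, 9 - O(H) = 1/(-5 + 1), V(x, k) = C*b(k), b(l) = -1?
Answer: -28749/8 ≈ -3593.6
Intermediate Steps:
V(x, k) = 4 (V(x, k) = -4*(-1) = 4)
O(H) = 37/4 (O(H) = 9 - 1/(-5 + 1) = 9 - 1/(-4) = 9 - 1*(-1/4) = 9 + 1/4 = 37/4)
(-7 - 35)*a(O(V(-4, -2))) = (-7 - 35)*(37/4)**2 = -42*1369/16 = -28749/8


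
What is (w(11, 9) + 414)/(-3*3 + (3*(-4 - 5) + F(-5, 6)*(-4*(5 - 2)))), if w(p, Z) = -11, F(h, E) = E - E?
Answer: -403/36 ≈ -11.194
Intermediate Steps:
F(h, E) = 0
(w(11, 9) + 414)/(-3*3 + (3*(-4 - 5) + F(-5, 6)*(-4*(5 - 2)))) = (-11 + 414)/(-3*3 + (3*(-4 - 5) + 0*(-4*(5 - 2)))) = 403/(-9 + (3*(-9) + 0*(-4*3))) = 403/(-9 + (-27 + 0*(-12))) = 403/(-9 + (-27 + 0)) = 403/(-9 - 27) = 403/(-36) = 403*(-1/36) = -403/36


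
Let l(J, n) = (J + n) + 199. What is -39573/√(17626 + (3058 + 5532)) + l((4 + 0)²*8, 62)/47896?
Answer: 389/47896 - 39573*√6554/13108 ≈ -244.40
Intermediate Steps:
l(J, n) = 199 + J + n
-39573/√(17626 + (3058 + 5532)) + l((4 + 0)²*8, 62)/47896 = -39573/√(17626 + (3058 + 5532)) + (199 + (4 + 0)²*8 + 62)/47896 = -39573/√(17626 + 8590) + (199 + 4²*8 + 62)*(1/47896) = -39573*√6554/13108 + (199 + 16*8 + 62)*(1/47896) = -39573*√6554/13108 + (199 + 128 + 62)*(1/47896) = -39573*√6554/13108 + 389*(1/47896) = -39573*√6554/13108 + 389/47896 = 389/47896 - 39573*√6554/13108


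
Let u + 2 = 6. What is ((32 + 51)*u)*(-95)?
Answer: -31540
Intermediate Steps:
u = 4 (u = -2 + 6 = 4)
((32 + 51)*u)*(-95) = ((32 + 51)*4)*(-95) = (83*4)*(-95) = 332*(-95) = -31540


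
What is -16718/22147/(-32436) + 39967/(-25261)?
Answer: -14355137741783/9073247142006 ≈ -1.5821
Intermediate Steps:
-16718/22147/(-32436) + 39967/(-25261) = -16718*1/22147*(-1/32436) + 39967*(-1/25261) = -16718/22147*(-1/32436) - 39967/25261 = 8359/359180046 - 39967/25261 = -14355137741783/9073247142006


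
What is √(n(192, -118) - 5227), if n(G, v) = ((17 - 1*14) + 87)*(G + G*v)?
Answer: I*√2026987 ≈ 1423.7*I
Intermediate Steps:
n(G, v) = 90*G + 90*G*v (n(G, v) = ((17 - 14) + 87)*(G + G*v) = (3 + 87)*(G + G*v) = 90*(G + G*v) = 90*G + 90*G*v)
√(n(192, -118) - 5227) = √(90*192*(1 - 118) - 5227) = √(90*192*(-117) - 5227) = √(-2021760 - 5227) = √(-2026987) = I*√2026987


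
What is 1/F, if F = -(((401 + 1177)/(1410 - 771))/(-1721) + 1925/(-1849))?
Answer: 677793477/706625599 ≈ 0.95920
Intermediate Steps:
F = 706625599/677793477 (F = -((1578/639)*(-1/1721) + 1925*(-1/1849)) = -((1578*(1/639))*(-1/1721) - 1925/1849) = -((526/213)*(-1/1721) - 1925/1849) = -(-526/366573 - 1925/1849) = -1*(-706625599/677793477) = 706625599/677793477 ≈ 1.0425)
1/F = 1/(706625599/677793477) = 677793477/706625599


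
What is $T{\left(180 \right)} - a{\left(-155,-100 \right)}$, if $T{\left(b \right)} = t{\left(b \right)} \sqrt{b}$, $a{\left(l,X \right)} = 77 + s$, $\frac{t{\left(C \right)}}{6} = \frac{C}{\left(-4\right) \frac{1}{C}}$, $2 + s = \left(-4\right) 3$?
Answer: $-63 - 291600 \sqrt{5} \approx -6.521 \cdot 10^{5}$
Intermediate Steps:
$s = -14$ ($s = -2 - 12 = -14$)
$t{\left(C \right)} = - \frac{3 C^{2}}{2}$ ($t{\left(C \right)} = 6 \frac{C}{\left(-4\right) \frac{1}{C}} = 6 C \left(- \frac{C}{4}\right) = 6 \left(- \frac{C^{2}}{4}\right) = - \frac{3 C^{2}}{2}$)
$a{\left(l,X \right)} = 63$ ($a{\left(l,X \right)} = 77 - 14 = 63$)
$T{\left(b \right)} = - \frac{3 b^{\frac{5}{2}}}{2}$ ($T{\left(b \right)} = - \frac{3 b^{2}}{2} \sqrt{b} = - \frac{3 b^{\frac{5}{2}}}{2}$)
$T{\left(180 \right)} - a{\left(-155,-100 \right)} = - \frac{3 \cdot 180^{\frac{5}{2}}}{2} - 63 = - \frac{3 \cdot 194400 \sqrt{5}}{2} - 63 = - 291600 \sqrt{5} - 63 = -63 - 291600 \sqrt{5}$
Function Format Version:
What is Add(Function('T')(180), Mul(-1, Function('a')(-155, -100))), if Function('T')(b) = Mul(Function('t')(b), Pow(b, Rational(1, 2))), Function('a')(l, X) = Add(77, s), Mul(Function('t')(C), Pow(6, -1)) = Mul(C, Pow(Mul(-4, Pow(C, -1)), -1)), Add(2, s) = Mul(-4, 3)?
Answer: Add(-63, Mul(-291600, Pow(5, Rational(1, 2)))) ≈ -6.5210e+5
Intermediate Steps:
s = -14 (s = Add(-2, Mul(-4, 3)) = Add(-2, -12) = -14)
Function('t')(C) = Mul(Rational(-3, 2), Pow(C, 2)) (Function('t')(C) = Mul(6, Mul(C, Pow(Mul(-4, Pow(C, -1)), -1))) = Mul(6, Mul(C, Mul(Rational(-1, 4), C))) = Mul(6, Mul(Rational(-1, 4), Pow(C, 2))) = Mul(Rational(-3, 2), Pow(C, 2)))
Function('a')(l, X) = 63 (Function('a')(l, X) = Add(77, -14) = 63)
Function('T')(b) = Mul(Rational(-3, 2), Pow(b, Rational(5, 2))) (Function('T')(b) = Mul(Mul(Rational(-3, 2), Pow(b, 2)), Pow(b, Rational(1, 2))) = Mul(Rational(-3, 2), Pow(b, Rational(5, 2))))
Add(Function('T')(180), Mul(-1, Function('a')(-155, -100))) = Add(Mul(Rational(-3, 2), Pow(180, Rational(5, 2))), Mul(-1, 63)) = Add(Mul(Rational(-3, 2), Mul(194400, Pow(5, Rational(1, 2)))), -63) = Add(Mul(-291600, Pow(5, Rational(1, 2))), -63) = Add(-63, Mul(-291600, Pow(5, Rational(1, 2))))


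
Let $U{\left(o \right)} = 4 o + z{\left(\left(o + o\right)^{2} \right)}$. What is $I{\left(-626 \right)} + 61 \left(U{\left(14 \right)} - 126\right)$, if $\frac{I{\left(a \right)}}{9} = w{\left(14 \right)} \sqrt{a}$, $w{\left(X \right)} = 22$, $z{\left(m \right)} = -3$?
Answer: $-4453 + 198 i \sqrt{626} \approx -4453.0 + 4954.0 i$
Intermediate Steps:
$U{\left(o \right)} = -3 + 4 o$ ($U{\left(o \right)} = 4 o - 3 = -3 + 4 o$)
$I{\left(a \right)} = 198 \sqrt{a}$ ($I{\left(a \right)} = 9 \cdot 22 \sqrt{a} = 198 \sqrt{a}$)
$I{\left(-626 \right)} + 61 \left(U{\left(14 \right)} - 126\right) = 198 \sqrt{-626} + 61 \left(\left(-3 + 4 \cdot 14\right) - 126\right) = 198 i \sqrt{626} + 61 \left(\left(-3 + 56\right) - 126\right) = 198 i \sqrt{626} + 61 \left(53 - 126\right) = 198 i \sqrt{626} + 61 \left(-73\right) = 198 i \sqrt{626} - 4453 = -4453 + 198 i \sqrt{626}$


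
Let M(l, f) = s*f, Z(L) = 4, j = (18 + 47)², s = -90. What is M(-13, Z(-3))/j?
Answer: -72/845 ≈ -0.085207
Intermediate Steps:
j = 4225 (j = 65² = 4225)
M(l, f) = -90*f
M(-13, Z(-3))/j = -90*4/4225 = -360*1/4225 = -72/845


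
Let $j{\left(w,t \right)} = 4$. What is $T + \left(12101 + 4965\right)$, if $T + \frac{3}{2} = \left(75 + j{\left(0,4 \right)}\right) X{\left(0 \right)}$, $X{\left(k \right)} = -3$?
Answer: $\frac{33655}{2} \approx 16828.0$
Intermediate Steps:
$T = - \frac{477}{2}$ ($T = - \frac{3}{2} + \left(75 + 4\right) \left(-3\right) = - \frac{3}{2} + 79 \left(-3\right) = - \frac{3}{2} - 237 = - \frac{477}{2} \approx -238.5$)
$T + \left(12101 + 4965\right) = - \frac{477}{2} + \left(12101 + 4965\right) = - \frac{477}{2} + 17066 = \frac{33655}{2}$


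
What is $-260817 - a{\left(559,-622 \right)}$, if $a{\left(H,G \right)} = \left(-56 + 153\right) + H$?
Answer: $-261473$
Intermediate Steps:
$a{\left(H,G \right)} = 97 + H$
$-260817 - a{\left(559,-622 \right)} = -260817 - \left(97 + 559\right) = -260817 - 656 = -261473$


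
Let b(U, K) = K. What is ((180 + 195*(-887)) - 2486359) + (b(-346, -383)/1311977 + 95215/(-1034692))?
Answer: -3609767114256809187/1357492106084 ≈ -2.6591e+6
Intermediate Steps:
((180 + 195*(-887)) - 2486359) + (b(-346, -383)/1311977 + 95215/(-1034692)) = ((180 + 195*(-887)) - 2486359) + (-383/1311977 + 95215/(-1034692)) = ((180 - 172965) - 2486359) + (-383*1/1311977 + 95215*(-1/1034692)) = (-172785 - 2486359) + (-383/1311977 - 95215/1034692) = -2659144 - 125316177091/1357492106084 = -3609767114256809187/1357492106084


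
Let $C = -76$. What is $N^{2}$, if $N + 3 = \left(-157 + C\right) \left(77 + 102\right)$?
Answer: $1739724100$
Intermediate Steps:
$N = -41710$ ($N = -3 + \left(-157 - 76\right) \left(77 + 102\right) = -3 - 41707 = -41710$)
$N^{2} = \left(-41710\right)^{2} = 1739724100$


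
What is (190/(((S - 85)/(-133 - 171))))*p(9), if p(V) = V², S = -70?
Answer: 935712/31 ≈ 30184.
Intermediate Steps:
(190/(((S - 85)/(-133 - 171))))*p(9) = (190/(((-70 - 85)/(-133 - 171))))*9² = (190/((-155/(-304))))*81 = (190/((-155*(-1/304))))*81 = (190/(155/304))*81 = (190*(304/155))*81 = (11552/31)*81 = 935712/31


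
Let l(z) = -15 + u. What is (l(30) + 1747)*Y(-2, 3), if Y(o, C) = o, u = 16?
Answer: -3496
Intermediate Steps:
l(z) = 1 (l(z) = -15 + 16 = 1)
(l(30) + 1747)*Y(-2, 3) = (1 + 1747)*(-2) = 1748*(-2) = -3496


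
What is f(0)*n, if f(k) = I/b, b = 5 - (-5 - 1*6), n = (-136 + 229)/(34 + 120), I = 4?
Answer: 93/616 ≈ 0.15097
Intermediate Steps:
n = 93/154 ≈ 0.60390
b = 16 (b = 5 - (-5 - 6) = 5 - 1*(-11) = 5 + 11 = 16)
f(k) = 1/4 (f(k) = 4/16 = 4*(1/16) = 1/4)
f(0)*n = (1/4)*(93/154) = 93/616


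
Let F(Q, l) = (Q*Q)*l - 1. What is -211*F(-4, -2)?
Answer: 6963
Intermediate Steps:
F(Q, l) = -1 + l*Q² (F(Q, l) = Q²*l - 1 = l*Q² - 1 = -1 + l*Q²)
-211*F(-4, -2) = -211*(-1 - 2*(-4)²) = -211*(-1 - 2*16) = -211*(-1 - 32) = -211*(-33) = 6963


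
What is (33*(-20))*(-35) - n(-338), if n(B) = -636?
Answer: 23736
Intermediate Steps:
(33*(-20))*(-35) - n(-338) = (33*(-20))*(-35) - 1*(-636) = -660*(-35) + 636 = 23100 + 636 = 23736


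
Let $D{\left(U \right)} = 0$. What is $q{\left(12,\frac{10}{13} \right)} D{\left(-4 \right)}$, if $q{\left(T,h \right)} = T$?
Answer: $0$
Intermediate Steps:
$q{\left(12,\frac{10}{13} \right)} D{\left(-4 \right)} = 12 \cdot 0 = 0$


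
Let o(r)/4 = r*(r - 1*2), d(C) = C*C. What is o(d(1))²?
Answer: 16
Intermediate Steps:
d(C) = C²
o(r) = 4*r*(-2 + r) (o(r) = 4*(r*(r - 1*2)) = 4*(r*(r - 2)) = 4*(r*(-2 + r)) = 4*r*(-2 + r))
o(d(1))² = (4*1²*(-2 + 1²))² = (4*1*(-2 + 1))² = (4*1*(-1))² = (-4)² = 16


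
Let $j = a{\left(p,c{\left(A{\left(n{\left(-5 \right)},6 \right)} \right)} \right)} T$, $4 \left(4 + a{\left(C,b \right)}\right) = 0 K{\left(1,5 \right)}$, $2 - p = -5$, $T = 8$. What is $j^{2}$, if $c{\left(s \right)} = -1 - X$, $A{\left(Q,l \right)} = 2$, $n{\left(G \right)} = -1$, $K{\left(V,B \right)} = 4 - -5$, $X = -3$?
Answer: $1024$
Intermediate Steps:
$K{\left(V,B \right)} = 9$ ($K{\left(V,B \right)} = 4 + 5 = 9$)
$c{\left(s \right)} = 2$ ($c{\left(s \right)} = -1 - -3 = -1 + 3 = 2$)
$p = 7$ ($p = 2 - -5 = 2 + 5 = 7$)
$a{\left(C,b \right)} = -4$ ($a{\left(C,b \right)} = -4 + \frac{0 \cdot 9}{4} = -4 + \frac{1}{4} \cdot 0 = -4 + 0 = -4$)
$j = -32$ ($j = \left(-4\right) 8 = -32$)
$j^{2} = \left(-32\right)^{2} = 1024$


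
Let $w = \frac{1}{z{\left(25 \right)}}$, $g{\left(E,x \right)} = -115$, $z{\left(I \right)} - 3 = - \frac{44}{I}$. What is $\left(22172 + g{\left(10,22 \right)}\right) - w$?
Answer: $\frac{683742}{31} \approx 22056.0$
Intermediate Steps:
$z{\left(I \right)} = 3 - \frac{44}{I}$
$w = \frac{25}{31}$ ($w = \frac{1}{3 - \frac{44}{25}} = \frac{1}{\frac{31}{25}} = \frac{25}{31} \approx 0.80645$)
$\left(22172 + g{\left(10,22 \right)}\right) - w = \left(22172 - 115\right) - \frac{25}{31} = 22057 - \frac{25}{31} = \frac{683742}{31}$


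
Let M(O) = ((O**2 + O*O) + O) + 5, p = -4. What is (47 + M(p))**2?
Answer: 6400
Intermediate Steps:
M(O) = 5 + O + 2*O**2 (M(O) = ((O**2 + O**2) + O) + 5 = (2*O**2 + O) + 5 = (O + 2*O**2) + 5 = 5 + O + 2*O**2)
(47 + M(p))**2 = (47 + (5 - 4 + 2*(-4)**2))**2 = (47 + (5 - 4 + 2*16))**2 = (47 + (5 - 4 + 32))**2 = (47 + 33)**2 = 80**2 = 6400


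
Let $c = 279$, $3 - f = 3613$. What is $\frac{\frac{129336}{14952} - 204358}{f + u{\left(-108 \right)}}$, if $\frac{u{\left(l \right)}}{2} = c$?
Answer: $\frac{127309645}{1901396} \approx 66.956$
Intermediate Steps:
$f = -3610$ ($f = 3 - 3613 = -3610$)
$u{\left(l \right)} = 558$ ($u{\left(l \right)} = 2 \cdot 279 = 558$)
$\frac{\frac{129336}{14952} - 204358}{f + u{\left(-108 \right)}} = \frac{\frac{129336}{14952} - 204358}{-3610 + 558} = \frac{129336 \cdot \frac{1}{14952} - 204358}{-3052} = \left(\frac{5389}{623} - 204358\right) \left(- \frac{1}{3052}\right) = \left(- \frac{127309645}{623}\right) \left(- \frac{1}{3052}\right) = \frac{127309645}{1901396}$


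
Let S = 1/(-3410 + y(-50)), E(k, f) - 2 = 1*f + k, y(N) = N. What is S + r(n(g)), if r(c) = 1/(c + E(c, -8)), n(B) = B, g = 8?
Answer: 69/692 ≈ 0.099711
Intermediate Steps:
E(k, f) = 2 + f + k (E(k, f) = 2 + (1*f + k) = 2 + (f + k) = 2 + f + k)
S = -1/3460 (S = 1/(-3410 - 50) = 1/(-3460) = -1/3460 ≈ -0.00028902)
r(c) = 1/(-6 + 2*c) (r(c) = 1/(c + (2 - 8 + c)) = 1/(c + (-6 + c)) = 1/(-6 + 2*c))
S + r(n(g)) = -1/3460 + 1/(2*(-3 + 8)) = -1/3460 + (1/2)/5 = -1/3460 + (1/2)*(1/5) = -1/3460 + 1/10 = 69/692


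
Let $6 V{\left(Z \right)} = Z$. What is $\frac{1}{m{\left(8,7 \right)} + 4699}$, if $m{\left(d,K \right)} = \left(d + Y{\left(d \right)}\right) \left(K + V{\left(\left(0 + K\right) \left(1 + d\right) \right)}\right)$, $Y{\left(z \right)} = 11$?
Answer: $\frac{2}{10063} \approx 0.00019875$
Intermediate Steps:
$V{\left(Z \right)} = \frac{Z}{6}$
$m{\left(d,K \right)} = \left(11 + d\right) \left(K + \frac{K \left(1 + d\right)}{6}\right)$ ($m{\left(d,K \right)} = \left(d + 11\right) \left(K + \frac{\left(0 + K\right) \left(1 + d\right)}{6}\right) = \left(11 + d\right) \left(K + \frac{K \left(1 + d\right)}{6}\right)$)
$\frac{1}{m{\left(8,7 \right)} + 4699} = \frac{1}{\frac{1}{6} \cdot 7 \left(77 + 8^{2} + 18 \cdot 8\right) + 4699} = \frac{1}{\frac{1}{6} \cdot 7 \left(77 + 64 + 144\right) + 4699} = \frac{1}{\frac{1}{6} \cdot 7 \cdot 285 + 4699} = \frac{1}{\frac{665}{2} + 4699} = \frac{1}{\frac{10063}{2}} = \frac{2}{10063}$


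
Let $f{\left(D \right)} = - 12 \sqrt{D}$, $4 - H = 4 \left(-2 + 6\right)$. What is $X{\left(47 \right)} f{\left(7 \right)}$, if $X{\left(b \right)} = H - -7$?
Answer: $60 \sqrt{7} \approx 158.75$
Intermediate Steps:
$H = -12$ ($H = 4 - 4 \left(-2 + 6\right) = 4 - 4 \cdot 4 = 4 - 16 = -12$)
$X{\left(b \right)} = -5$ ($X{\left(b \right)} = -12 - -7 = -12 + 7 = -5$)
$X{\left(47 \right)} f{\left(7 \right)} = - 5 \left(- 12 \sqrt{7}\right) = 60 \sqrt{7}$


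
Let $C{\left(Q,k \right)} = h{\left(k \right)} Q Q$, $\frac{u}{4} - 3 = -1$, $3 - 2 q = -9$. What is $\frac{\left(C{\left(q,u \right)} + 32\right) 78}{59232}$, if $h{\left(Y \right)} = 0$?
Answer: $\frac{26}{617} \approx 0.042139$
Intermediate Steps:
$q = 6$ ($q = \frac{3}{2} - - \frac{9}{2} = \frac{3}{2} + \frac{9}{2} = 6$)
$u = 8$ ($u = 12 + 4 \left(-1\right) = 12 - 4 = 8$)
$C{\left(Q,k \right)} = 0$ ($C{\left(Q,k \right)} = 0 Q Q = 0 Q = 0$)
$\frac{\left(C{\left(q,u \right)} + 32\right) 78}{59232} = \frac{\left(0 + 32\right) 78}{59232} = 32 \cdot 78 \cdot \frac{1}{59232} = 2496 \cdot \frac{1}{59232} = \frac{26}{617}$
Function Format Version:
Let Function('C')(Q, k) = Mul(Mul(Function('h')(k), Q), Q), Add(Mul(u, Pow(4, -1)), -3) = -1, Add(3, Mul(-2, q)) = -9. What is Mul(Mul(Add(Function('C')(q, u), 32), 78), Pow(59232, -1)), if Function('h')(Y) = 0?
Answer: Rational(26, 617) ≈ 0.042139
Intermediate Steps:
q = 6 (q = Add(Rational(3, 2), Mul(Rational(-1, 2), -9)) = Add(Rational(3, 2), Rational(9, 2)) = 6)
u = 8 (u = Add(12, Mul(4, -1)) = Add(12, -4) = 8)
Function('C')(Q, k) = 0 (Function('C')(Q, k) = Mul(Mul(0, Q), Q) = Mul(0, Q) = 0)
Mul(Mul(Add(Function('C')(q, u), 32), 78), Pow(59232, -1)) = Mul(Mul(Add(0, 32), 78), Pow(59232, -1)) = Mul(Mul(32, 78), Rational(1, 59232)) = Mul(2496, Rational(1, 59232)) = Rational(26, 617)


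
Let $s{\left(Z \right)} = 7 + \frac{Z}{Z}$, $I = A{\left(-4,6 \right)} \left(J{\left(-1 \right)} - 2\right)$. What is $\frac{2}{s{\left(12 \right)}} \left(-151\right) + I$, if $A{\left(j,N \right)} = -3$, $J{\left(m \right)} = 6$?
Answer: $- \frac{199}{4} \approx -49.75$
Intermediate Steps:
$I = -12$ ($I = - 3 \left(6 - 2\right) = \left(-3\right) 4 = -12$)
$s{\left(Z \right)} = 8$ ($s{\left(Z \right)} = 7 + 1 = 8$)
$\frac{2}{s{\left(12 \right)}} \left(-151\right) + I = \frac{2}{8} \left(-151\right) - 12 = 2 \cdot \frac{1}{8} \left(-151\right) - 12 = \frac{1}{4} \left(-151\right) - 12 = - \frac{151}{4} - 12 = - \frac{199}{4}$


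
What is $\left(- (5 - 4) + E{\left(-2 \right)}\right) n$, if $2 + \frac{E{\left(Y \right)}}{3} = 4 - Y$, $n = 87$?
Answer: $957$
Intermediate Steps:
$E{\left(Y \right)} = 6 - 3 Y$ ($E{\left(Y \right)} = -6 + 3 \left(4 - Y\right) = -6 - \left(-12 + 3 Y\right) = 6 - 3 Y$)
$\left(- (5 - 4) + E{\left(-2 \right)}\right) n = \left(- (5 - 4) + \left(6 - -6\right)\right) 87 = \left(\left(-1\right) 1 + \left(6 + 6\right)\right) 87 = \left(-1 + 12\right) 87 = 11 \cdot 87 = 957$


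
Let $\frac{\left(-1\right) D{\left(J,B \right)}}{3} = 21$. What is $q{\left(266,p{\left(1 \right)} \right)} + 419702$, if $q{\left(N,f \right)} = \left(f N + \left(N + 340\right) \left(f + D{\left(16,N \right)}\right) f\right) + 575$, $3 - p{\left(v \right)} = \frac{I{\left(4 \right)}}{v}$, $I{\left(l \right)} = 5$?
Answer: $498525$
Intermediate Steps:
$D{\left(J,B \right)} = -63$ ($D{\left(J,B \right)} = \left(-3\right) 21 = -63$)
$p{\left(v \right)} = 3 - \frac{5}{v}$
$q{\left(N,f \right)} = 575 + N f + f \left(-63 + f\right) \left(340 + N\right)$ ($q{\left(N,f \right)} = \left(f N + \left(N + 340\right) \left(f - 63\right) f\right) + 575 = \left(N f + \left(340 + N\right) \left(-63 + f\right) f\right) + 575 = \left(N f + \left(-63 + f\right) \left(340 + N\right) f\right) + 575 = \left(N f + f \left(-63 + f\right) \left(340 + N\right)\right) + 575 = 575 + N f + f \left(-63 + f\right) \left(340 + N\right)$)
$q{\left(266,p{\left(1 \right)} \right)} + 419702 = \left(575 - 21420 \left(3 - \frac{5}{1}\right) + 340 \left(3 - \frac{5}{1}\right)^{2} + 266 \left(3 - \frac{5}{1}\right)^{2} - 16492 \left(3 - \frac{5}{1}\right)\right) + 419702 = \left(575 - 21420 \left(3 - 5\right) + 340 \left(3 - 5\right)^{2} + 266 \left(3 - 5\right)^{2} - 16492 \left(3 - 5\right)\right) + 419702 = \left(575 - -42840 + 340 \left(-2\right)^{2} + 266 \left(-2\right)^{2} - 16492 \left(-2\right)\right) + 419702 = \left(575 + 42840 + 340 \cdot 4 + 266 \cdot 4 + 32984\right) + 419702 = \left(575 + 42840 + 1360 + 1064 + 32984\right) + 419702 = 78823 + 419702 = 498525$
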